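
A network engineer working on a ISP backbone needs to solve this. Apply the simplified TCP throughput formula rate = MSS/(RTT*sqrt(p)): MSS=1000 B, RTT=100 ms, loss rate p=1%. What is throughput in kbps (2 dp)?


Given: MSS = 1000 bytes, RTT = 100 ms, loss = 1%
RTT in seconds = 100 / 1000 = 0.1
Loss rate = 1% = 0.01
sqrt(loss) = sqrt(0.01) = 0.1
Throughput (bytes/s) = 1000 / (0.1 * 0.1) = 100000.0000
Throughput (kbps) = 100000.0000 * 8 / 1000 = 800.000000 -> 800.00 kbps (2 dp)

800.00


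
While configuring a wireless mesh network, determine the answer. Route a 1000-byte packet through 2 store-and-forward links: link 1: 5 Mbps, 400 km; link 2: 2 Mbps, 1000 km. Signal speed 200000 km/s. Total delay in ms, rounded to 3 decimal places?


Packet = 1000 bytes = 8000 bits. Store-and-forward: sum (t_trans + t_prop) per link.
Link 1: t_trans = 8000/(5*10^6) s = 1.6000 ms; t_prop = 400/200000 s = 2.0000 ms; subtotal = 3.6000 ms
Link 2: t_trans = 8000/(2*10^6) s = 4.0000 ms; t_prop = 1000/200000 s = 5.0000 ms; subtotal = 9.0000 ms
End-to-end = 3.6000 + 9.0000 = 12.6000 ms -> 12.600 ms (3 dp)

12.600


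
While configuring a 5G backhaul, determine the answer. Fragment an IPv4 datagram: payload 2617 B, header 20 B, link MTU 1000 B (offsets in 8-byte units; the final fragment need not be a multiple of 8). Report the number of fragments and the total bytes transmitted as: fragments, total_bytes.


Max data per non-final fragment = floor((MTU - header)/8)*8 = floor((1000 - 20)/8)*8 = floor(980/8)*8 = 976 B
Final fragment needs no 8-byte alignment: it can carry up to MTU - header = 980 B
Non-final fragments needed = ceil((payload - 980) / 976) = ceil(1637/976) = ceil(1.6773) = 2
Number of fragments = 2 + 1 = 3
Fragment sizes (data): 2 * 976 B + 665 B (last, 665 <= 980 OK)
Total bytes sent = payload + n_frags * header = 2617 + 3*20 = 2617 + 60 = 2677 B

3, 2677


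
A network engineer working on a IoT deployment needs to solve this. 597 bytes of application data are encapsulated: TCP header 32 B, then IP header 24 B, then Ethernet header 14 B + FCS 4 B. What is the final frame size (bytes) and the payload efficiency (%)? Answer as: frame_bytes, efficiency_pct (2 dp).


TCP segment = 597 + 32 = 629 B
IP packet = 629 + 24 = 653 B
Ethernet frame = 653 + 14 + 4 = 671 B
Efficiency = app / frame = 597 / 671 = 0.889717 = 88.9717% -> 88.97% (2 dp)

671, 88.97


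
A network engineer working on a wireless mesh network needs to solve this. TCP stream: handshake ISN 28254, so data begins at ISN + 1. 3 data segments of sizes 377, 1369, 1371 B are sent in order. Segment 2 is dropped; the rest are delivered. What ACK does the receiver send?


SYN uses sequence number 28254; first data byte = ISN + 1 = 28255.
Segment 1: SEQ = 28255, len = 377 B, covers [28255, 28631]
Segment 2: SEQ = 28632, len = 1369 B, covers [28632, 30000] [LOST]
Segment 3: SEQ = 30001, len = 1371 B, covers [30001, 31371]
In-order data received: bytes [28255, 28631] (segments 1..1).
Segment 2 missing -> gap begins at byte 28632; later segments buffered out of order.
Cumulative ACK = next expected in-order byte = 28255 + 377 = 28632

28632


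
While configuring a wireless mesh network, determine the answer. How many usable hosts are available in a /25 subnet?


Given: subnet mask /25
Host bits = 32 - 25 = 7
Total addresses = 2^7 = 128
Usable hosts = 128 - 2 (network + broadcast) = 126

126


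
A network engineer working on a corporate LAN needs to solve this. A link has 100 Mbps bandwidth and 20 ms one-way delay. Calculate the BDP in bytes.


Given: bandwidth = 100 Mbps, delay = 20 ms
BDP in bits = 100 * 10^6 * 20 / 1000
BDP in bits = 2000000
BDP in bytes = 2000000 / 8 = 250000

250000


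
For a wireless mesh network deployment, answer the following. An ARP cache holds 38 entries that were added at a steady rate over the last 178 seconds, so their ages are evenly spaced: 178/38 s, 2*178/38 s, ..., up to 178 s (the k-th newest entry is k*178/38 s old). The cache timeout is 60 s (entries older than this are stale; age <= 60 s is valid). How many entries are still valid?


Ages are k * 178/38 s for k = 1..38 (spacing = 4.6842 s).
Entry k is valid iff k * 178/38 <= 60 iff k <= 38 * 60 / 178 = 12.8090
n_valid = floor(12.8090) = 12
(n_stale = 38 - 12 = 26)

12


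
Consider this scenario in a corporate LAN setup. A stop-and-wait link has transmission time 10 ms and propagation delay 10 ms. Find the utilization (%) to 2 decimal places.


Given: Ttrans = 10 ms, Tprop = 10 ms
RTT = 2 * Tprop = 2 * 10 = 20 ms
U = Ttrans / (Ttrans + RTT)
U = 10 / (10 + 20)
U = 10 / 30 = 0.333333
U% = 33.33%

33.33


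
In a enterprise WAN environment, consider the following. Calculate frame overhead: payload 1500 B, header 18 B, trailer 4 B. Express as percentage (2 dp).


Given: payload = 1500 B, header = 18 B, trailer = 4 B
Overhead bytes = header + trailer = 18 + 4 = 22
Total frame = payload + overhead = 1500 + 22 = 1522
Overhead % = 22 / 1522 * 100 = 1.4455% -> 1.45% (2 dp)

1.45


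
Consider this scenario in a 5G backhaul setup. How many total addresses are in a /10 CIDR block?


Given: CIDR prefix /10
Host bits = 32 - 10 = 22
Total addresses = 2^22 = 4194304

4194304


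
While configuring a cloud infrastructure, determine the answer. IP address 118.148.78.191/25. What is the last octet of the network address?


Given: IP = 118.148.78.191, prefix = /25
Subnet mask = 255.255.255.128
Last octet of IP: 191
Last octet of mask: 128
Network last octet = 191 AND 128 = 128

128


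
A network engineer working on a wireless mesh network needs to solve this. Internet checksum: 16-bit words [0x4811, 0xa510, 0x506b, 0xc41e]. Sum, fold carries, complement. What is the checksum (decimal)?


Given words: [0x4811, 0xa510, 0x506b, 0xc41e]
Step 1: Sum all words
Raw sum = 18449 + 42256 + 20587 + 50206 = 131498
Step 2: Fold carry: (426 + 2) = 428
One's complement = ~428 & 0xFFFF = 65107

65107


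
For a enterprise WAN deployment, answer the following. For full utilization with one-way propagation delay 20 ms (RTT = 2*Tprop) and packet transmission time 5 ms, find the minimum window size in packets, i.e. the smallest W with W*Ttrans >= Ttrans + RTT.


Given: Ttrans = 5 ms, RTT = 40 ms (= 2 * Tprop, Tprop = 20 ms)
Time until first ACK returns = Ttrans + RTT = 5 + 40 = 45 ms
Need W * Ttrans >= Ttrans + RTT  ->  W >= (Ttrans + RTT) / Ttrans
(Ttrans + RTT) / Ttrans = 45 / 5 = 9
W_min = ceil(9) = 9

9


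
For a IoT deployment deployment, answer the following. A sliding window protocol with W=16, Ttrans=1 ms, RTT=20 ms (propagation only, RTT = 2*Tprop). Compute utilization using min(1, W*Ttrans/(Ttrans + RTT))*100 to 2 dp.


Given: W = 16, Ttrans = 1 ms, RTT = 20 ms (= 2 * Tprop, Tprop = 10 ms)
Cycle time = Ttrans + RTT = 1 + 20 = 21 ms (first packet sent until its ACK returns)
W * Ttrans = 16 * 1 = 16 ms of sending per cycle
W * Ttrans / (Ttrans + RTT) = 16 / 21 = 0.761905
U = min(1, 0.761905) = 0.761905
U% = 76.19%

76.19


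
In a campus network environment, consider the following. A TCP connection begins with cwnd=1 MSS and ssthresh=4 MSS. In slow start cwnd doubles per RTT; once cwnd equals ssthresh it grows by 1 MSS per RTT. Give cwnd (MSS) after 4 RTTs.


RTT 0: cwnd = 1 MSS (initial)
RTT 1: cwnd = 2 MSS (slow start, doubled)
RTT 2: cwnd = 4 MSS (slow start, doubled)
RTT 3: cwnd = 5 MSS (congestion avoidance, +1)
RTT 4: cwnd = 6 MSS (congestion avoidance, +1)

6


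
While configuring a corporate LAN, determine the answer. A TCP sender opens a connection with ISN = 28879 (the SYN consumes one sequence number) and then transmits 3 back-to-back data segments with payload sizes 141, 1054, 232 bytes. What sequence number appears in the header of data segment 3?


The SYN occupies sequence number ISN = 28879, so the first data byte is ISN + 1 = 28880.
SEQ of data segment i = (ISN + 1) + sum of payload sizes of segments 1..i-1.
Segment 1: SEQ = 28880, payload = 141 bytes
Segment 2: SEQ = 29021, payload = 1054 bytes
Segment 3: SEQ = 30075, payload = 232 bytes
SEQ of segment 3 = 28880 + 141 + 1054 = 30075

30075


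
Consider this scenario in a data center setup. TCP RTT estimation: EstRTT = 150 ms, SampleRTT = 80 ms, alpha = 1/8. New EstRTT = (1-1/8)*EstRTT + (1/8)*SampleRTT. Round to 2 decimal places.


Given: EstRTT = 150 ms, SampleRTT = 80 ms, alpha = 1/8
New EstRTT = (1 - alpha) * EstRTT + alpha * SampleRTT
(7/8) * 150 = 131.25
(1/8) * 80 = 10
New EstRTT = 131.25 + 10 = 141.25 ms -> 141.25 ms (2 dp)

141.25


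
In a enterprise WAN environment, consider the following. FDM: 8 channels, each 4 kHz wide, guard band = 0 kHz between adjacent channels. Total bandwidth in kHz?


Given: 8 channels, 4 kHz each, guard = 0 kHz
Channel bandwidth = 8 * 4 = 32 kHz
Guard bands = 7 gaps * 0 kHz = 0 kHz
Total = 32 + 0 = 32 kHz

32


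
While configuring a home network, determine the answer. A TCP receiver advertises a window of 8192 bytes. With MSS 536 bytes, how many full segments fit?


Given: RWND = 8192 bytes, MSS = 536 bytes
Full segments = floor(RWND / MSS)
Full segments = floor(8192 / 536)
Full segments = floor(15.2836) = 15

15


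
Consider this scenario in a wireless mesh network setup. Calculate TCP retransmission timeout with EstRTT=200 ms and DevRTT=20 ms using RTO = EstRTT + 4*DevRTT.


Given: EstRTT = 200 ms, DevRTT = 20 ms
Timeout = EstRTT + 4 * DevRTT
4 * DevRTT = 4 * 20 = 80
Timeout = 200 + 80 = 280 ms

280


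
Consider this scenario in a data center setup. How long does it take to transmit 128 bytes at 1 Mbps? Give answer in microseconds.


Given: packet = 128 bytes, bandwidth = 1 Mbps
Packet in bits = 128 * 8 = 1024 bits
Bandwidth = 1 * 10^6 = 1000000 bps
Time = 1024 / 1000000 seconds
Time in us = 1024 * 10^6 / 1000000 = 1024

1024


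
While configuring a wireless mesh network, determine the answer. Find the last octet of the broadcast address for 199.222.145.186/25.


Given: IP = 199.222.145.186, prefix = /25
Host bits = 32 - 25 = 7
Network last octet = 186 AND mask = 128
Host part size = 2^7 - 1 = 127
Broadcast last octet = 128 OR 127 = 255

255


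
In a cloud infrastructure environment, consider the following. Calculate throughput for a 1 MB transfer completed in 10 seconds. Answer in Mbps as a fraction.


Given: file = 1 MB, time = 10 s
File in Mb = 1 * 8 = 8 Mb
Throughput = 8 / 10 Mbps
Throughput = 4/5 Mbps

4/5


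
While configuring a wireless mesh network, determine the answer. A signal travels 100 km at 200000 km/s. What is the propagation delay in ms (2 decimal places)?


Given: distance = 100 km, speed = 200000 km/s
Delay = distance / speed = 100 / 200000 seconds
Delay in ms = 100 * 1000 / 200000
Delay = 0.5000 ms
Rounded to 2 dp = 0.50 ms

0.50


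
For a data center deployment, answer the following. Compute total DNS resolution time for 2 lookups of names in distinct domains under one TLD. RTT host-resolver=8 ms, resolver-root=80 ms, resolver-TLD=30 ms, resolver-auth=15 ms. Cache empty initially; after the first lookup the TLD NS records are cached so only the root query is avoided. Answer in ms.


Lookup 1 (cold cache): local + root + TLD + auth = 8 + 80 + 30 + 15 = 133 ms
Lookups 2..2 (TLD NS cached -> skip root; new domain -> still ask TLD and auth): local + TLD + auth = 8 + 30 + 15 = 53 ms each
Remaining 1 lookups: 1 * 53 = 53 ms
Total = 133 + 53 = 186 ms

186


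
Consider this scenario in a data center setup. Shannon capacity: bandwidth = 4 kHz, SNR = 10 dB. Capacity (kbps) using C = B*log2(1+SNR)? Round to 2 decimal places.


Given: B = 4 kHz, SNR = 10 dB
SNR linear = 10^(10/10) = 10
1 + SNR = 11
log2(11) = 3.4594316186
C = 4 * 1000 * 3.4594316186 = 13837.7265 bps
C = 13.837726 kbps -> 13.84 kbps (2 dp)

13.84


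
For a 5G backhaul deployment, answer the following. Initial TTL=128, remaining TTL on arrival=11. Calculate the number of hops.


Given: initial TTL = 128, received TTL = 11
Hops = initial TTL - received TTL
Hops = 128 - 11 = 117

117


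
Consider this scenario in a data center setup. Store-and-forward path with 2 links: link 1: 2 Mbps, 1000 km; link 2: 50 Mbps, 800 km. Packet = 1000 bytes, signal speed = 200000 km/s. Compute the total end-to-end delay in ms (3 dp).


Packet = 1000 bytes = 8000 bits. Store-and-forward: sum (t_trans + t_prop) per link.
Link 1: t_trans = 8000/(2*10^6) s = 4.0000 ms; t_prop = 1000/200000 s = 5.0000 ms; subtotal = 9.0000 ms
Link 2: t_trans = 8000/(50*10^6) s = 0.1600 ms; t_prop = 800/200000 s = 4.0000 ms; subtotal = 4.1600 ms
End-to-end = 9.0000 + 4.1600 = 13.1600 ms -> 13.160 ms (3 dp)

13.160


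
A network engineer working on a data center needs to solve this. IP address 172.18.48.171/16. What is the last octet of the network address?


Given: IP = 172.18.48.171, prefix = /16
Subnet mask = 255.255.0.0
Last octet of IP: 171
Last octet of mask: 0
Network last octet = 171 AND 0 = 0

0


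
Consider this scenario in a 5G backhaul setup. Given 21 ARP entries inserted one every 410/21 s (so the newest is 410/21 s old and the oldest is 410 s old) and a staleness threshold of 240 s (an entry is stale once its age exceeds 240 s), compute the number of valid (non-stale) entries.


Ages are k * 410/21 s for k = 1..21 (spacing = 19.5238 s).
Entry k is valid iff k * 410/21 <= 240 iff k <= 21 * 240 / 410 = 12.2927
n_valid = floor(12.2927) = 12
(n_stale = 21 - 12 = 9)

12


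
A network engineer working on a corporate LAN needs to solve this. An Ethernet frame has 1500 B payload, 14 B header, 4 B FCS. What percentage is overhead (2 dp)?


Given: payload = 1500 B, header = 14 B, trailer = 4 B
Overhead bytes = header + trailer = 14 + 4 = 18
Total frame = payload + overhead = 1500 + 18 = 1518
Overhead % = 18 / 1518 * 100 = 1.1858% -> 1.19% (2 dp)

1.19


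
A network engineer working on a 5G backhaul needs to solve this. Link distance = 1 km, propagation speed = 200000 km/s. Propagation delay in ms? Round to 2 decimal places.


Given: distance = 1 km, speed = 200000 km/s
Delay = distance / speed = 1 / 200000 seconds
Delay in ms = 1 * 1000 / 200000
Delay = 0.0050 ms
Rounded to 2 dp = 0.01 ms

0.01


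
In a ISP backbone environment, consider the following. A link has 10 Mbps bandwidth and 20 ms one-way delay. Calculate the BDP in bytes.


Given: bandwidth = 10 Mbps, delay = 20 ms
BDP in bits = 10 * 10^6 * 20 / 1000
BDP in bits = 200000
BDP in bytes = 200000 / 8 = 25000

25000


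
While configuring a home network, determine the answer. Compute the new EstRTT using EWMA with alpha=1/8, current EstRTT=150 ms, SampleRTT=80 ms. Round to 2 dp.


Given: EstRTT = 150 ms, SampleRTT = 80 ms, alpha = 1/8
New EstRTT = (1 - alpha) * EstRTT + alpha * SampleRTT
(7/8) * 150 = 131.25
(1/8) * 80 = 10
New EstRTT = 131.25 + 10 = 141.25 ms -> 141.25 ms (2 dp)

141.25


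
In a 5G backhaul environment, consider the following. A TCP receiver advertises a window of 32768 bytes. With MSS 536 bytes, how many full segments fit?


Given: RWND = 32768 bytes, MSS = 536 bytes
Full segments = floor(RWND / MSS)
Full segments = floor(32768 / 536)
Full segments = floor(61.1343) = 61

61


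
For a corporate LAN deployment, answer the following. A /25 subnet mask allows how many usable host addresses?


Given: subnet mask /25
Host bits = 32 - 25 = 7
Total addresses = 2^7 = 128
Usable hosts = 128 - 2 (network + broadcast) = 126

126


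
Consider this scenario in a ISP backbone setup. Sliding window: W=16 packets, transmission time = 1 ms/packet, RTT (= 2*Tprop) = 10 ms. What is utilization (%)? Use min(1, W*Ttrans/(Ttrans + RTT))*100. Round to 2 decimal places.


Given: W = 16, Ttrans = 1 ms, RTT = 10 ms (= 2 * Tprop, Tprop = 5 ms)
Cycle time = Ttrans + RTT = 1 + 10 = 11 ms (first packet sent until its ACK returns)
W * Ttrans = 16 * 1 = 16 ms of sending per cycle
W * Ttrans / (Ttrans + RTT) = 16 / 11 = 1.454545
U = min(1, 1.454545) = 1.000000
U% = 100.00%

100.00


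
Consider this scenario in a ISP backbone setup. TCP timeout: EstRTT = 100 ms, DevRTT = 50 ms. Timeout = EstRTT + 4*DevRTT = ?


Given: EstRTT = 100 ms, DevRTT = 50 ms
Timeout = EstRTT + 4 * DevRTT
4 * DevRTT = 4 * 50 = 200
Timeout = 100 + 200 = 300 ms

300


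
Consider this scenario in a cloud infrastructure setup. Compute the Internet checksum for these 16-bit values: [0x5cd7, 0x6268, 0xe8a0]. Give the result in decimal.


Given words: [0x5cd7, 0x6268, 0xe8a0]
Step 1: Sum all words
Raw sum = 23767 + 25192 + 59552 = 108511
Step 2: Fold carry: (42975 + 1) = 42976
One's complement = ~42976 & 0xFFFF = 22559

22559


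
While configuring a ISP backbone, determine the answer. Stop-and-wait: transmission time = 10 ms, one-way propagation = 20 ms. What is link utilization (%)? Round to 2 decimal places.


Given: Ttrans = 10 ms, Tprop = 20 ms
RTT = 2 * Tprop = 2 * 20 = 40 ms
U = Ttrans / (Ttrans + RTT)
U = 10 / (10 + 40)
U = 10 / 50 = 0.2
U% = 20.00%

20.00


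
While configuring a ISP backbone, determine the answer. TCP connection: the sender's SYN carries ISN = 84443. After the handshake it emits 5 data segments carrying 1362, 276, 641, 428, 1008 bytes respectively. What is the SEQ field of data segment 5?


The SYN occupies sequence number ISN = 84443, so the first data byte is ISN + 1 = 84444.
SEQ of data segment i = (ISN + 1) + sum of payload sizes of segments 1..i-1.
Segment 1: SEQ = 84444, payload = 1362 bytes
Segment 2: SEQ = 85806, payload = 276 bytes
Segment 3: SEQ = 86082, payload = 641 bytes
Segment 4: SEQ = 86723, payload = 428 bytes
Segment 5: SEQ = 87151, payload = 1008 bytes
SEQ of segment 5 = 84444 + 1362 + 276 + 641 + 428 = 87151

87151


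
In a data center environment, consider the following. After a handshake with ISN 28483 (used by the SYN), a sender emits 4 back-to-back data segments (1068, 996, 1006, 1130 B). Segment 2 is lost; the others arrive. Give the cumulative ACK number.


SYN uses sequence number 28483; first data byte = ISN + 1 = 28484.
Segment 1: SEQ = 28484, len = 1068 B, covers [28484, 29551]
Segment 2: SEQ = 29552, len = 996 B, covers [29552, 30547] [LOST]
Segment 3: SEQ = 30548, len = 1006 B, covers [30548, 31553]
Segment 4: SEQ = 31554, len = 1130 B, covers [31554, 32683]
In-order data received: bytes [28484, 29551] (segments 1..1).
Segment 2 missing -> gap begins at byte 29552; later segments buffered out of order.
Cumulative ACK = next expected in-order byte = 28484 + 1068 = 29552

29552


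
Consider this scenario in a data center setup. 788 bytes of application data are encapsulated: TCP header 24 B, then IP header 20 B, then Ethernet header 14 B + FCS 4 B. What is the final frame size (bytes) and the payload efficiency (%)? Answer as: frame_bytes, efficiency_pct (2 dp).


TCP segment = 788 + 24 = 812 B
IP packet = 812 + 20 = 832 B
Ethernet frame = 832 + 14 + 4 = 850 B
Efficiency = app / frame = 788 / 850 = 0.927059 = 92.7059% -> 92.71% (2 dp)

850, 92.71


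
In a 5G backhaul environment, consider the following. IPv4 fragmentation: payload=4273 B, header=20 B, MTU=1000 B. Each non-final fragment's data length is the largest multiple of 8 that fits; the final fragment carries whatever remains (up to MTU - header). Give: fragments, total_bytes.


Max data per non-final fragment = floor((MTU - header)/8)*8 = floor((1000 - 20)/8)*8 = floor(980/8)*8 = 976 B
Final fragment needs no 8-byte alignment: it can carry up to MTU - header = 980 B
Non-final fragments needed = ceil((payload - 980) / 976) = ceil(3293/976) = ceil(3.3740) = 4
Number of fragments = 4 + 1 = 5
Fragment sizes (data): 4 * 976 B + 369 B (last, 369 <= 980 OK)
Total bytes sent = payload + n_frags * header = 4273 + 5*20 = 4273 + 100 = 4373 B

5, 4373


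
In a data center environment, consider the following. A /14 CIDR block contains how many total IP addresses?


Given: CIDR prefix /14
Host bits = 32 - 14 = 18
Total addresses = 2^18 = 262144

262144


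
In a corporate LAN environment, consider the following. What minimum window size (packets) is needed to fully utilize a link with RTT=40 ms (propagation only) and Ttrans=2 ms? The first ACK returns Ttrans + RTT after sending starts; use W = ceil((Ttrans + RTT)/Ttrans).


Given: Ttrans = 2 ms, RTT = 40 ms (= 2 * Tprop, Tprop = 20 ms)
Time until first ACK returns = Ttrans + RTT = 2 + 40 = 42 ms
Need W * Ttrans >= Ttrans + RTT  ->  W >= (Ttrans + RTT) / Ttrans
(Ttrans + RTT) / Ttrans = 42 / 2 = 21
W_min = ceil(21) = 21

21


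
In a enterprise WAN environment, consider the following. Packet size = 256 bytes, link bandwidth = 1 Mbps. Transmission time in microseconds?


Given: packet = 256 bytes, bandwidth = 1 Mbps
Packet in bits = 256 * 8 = 2048 bits
Bandwidth = 1 * 10^6 = 1000000 bps
Time = 2048 / 1000000 seconds
Time in us = 2048 * 10^6 / 1000000 = 2048

2048


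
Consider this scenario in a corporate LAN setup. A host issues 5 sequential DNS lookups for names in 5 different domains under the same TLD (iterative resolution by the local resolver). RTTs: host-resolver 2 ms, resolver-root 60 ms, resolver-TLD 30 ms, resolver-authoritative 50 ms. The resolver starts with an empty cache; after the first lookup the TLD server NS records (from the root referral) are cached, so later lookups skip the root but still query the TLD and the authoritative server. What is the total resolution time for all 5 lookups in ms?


Lookup 1 (cold cache): local + root + TLD + auth = 2 + 60 + 30 + 50 = 142 ms
Lookups 2..5 (TLD NS cached -> skip root; new domain -> still ask TLD and auth): local + TLD + auth = 2 + 30 + 50 = 82 ms each
Remaining 4 lookups: 4 * 82 = 328 ms
Total = 142 + 328 = 470 ms

470


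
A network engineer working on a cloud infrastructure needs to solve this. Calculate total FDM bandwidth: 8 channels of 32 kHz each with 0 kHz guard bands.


Given: 8 channels, 32 kHz each, guard = 0 kHz
Channel bandwidth = 8 * 32 = 256 kHz
Guard bands = 7 gaps * 0 kHz = 0 kHz
Total = 256 + 0 = 256 kHz

256


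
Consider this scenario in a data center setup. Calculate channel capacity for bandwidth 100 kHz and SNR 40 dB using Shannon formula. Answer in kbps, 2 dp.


Given: B = 100 kHz, SNR = 40 dB
SNR linear = 10^(40/10) = 10000
1 + SNR = 10001
log2(10001) = 13.2878566418
C = 100 * 1000 * 13.2878566418 = 1328785.6642 bps
C = 1328.785664 kbps -> 1328.79 kbps (2 dp)

1328.79


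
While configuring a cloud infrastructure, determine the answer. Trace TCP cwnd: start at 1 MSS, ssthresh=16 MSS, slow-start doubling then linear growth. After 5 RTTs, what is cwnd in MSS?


RTT 0: cwnd = 1 MSS (initial)
RTT 1: cwnd = 2 MSS (slow start, doubled)
RTT 2: cwnd = 4 MSS (slow start, doubled)
RTT 3: cwnd = 8 MSS (slow start, doubled)
RTT 4: cwnd = 16 MSS (slow start, doubled)
RTT 5: cwnd = 17 MSS (congestion avoidance, +1)

17


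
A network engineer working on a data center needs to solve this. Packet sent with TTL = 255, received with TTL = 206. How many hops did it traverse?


Given: initial TTL = 255, received TTL = 206
Hops = initial TTL - received TTL
Hops = 255 - 206 = 49

49


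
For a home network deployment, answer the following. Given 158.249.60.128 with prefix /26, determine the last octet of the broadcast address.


Given: IP = 158.249.60.128, prefix = /26
Host bits = 32 - 26 = 6
Network last octet = 128 AND mask = 128
Host part size = 2^6 - 1 = 63
Broadcast last octet = 128 OR 63 = 191

191


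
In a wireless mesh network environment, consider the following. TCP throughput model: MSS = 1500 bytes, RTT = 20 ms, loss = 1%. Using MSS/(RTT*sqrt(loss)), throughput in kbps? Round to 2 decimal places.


Given: MSS = 1500 bytes, RTT = 20 ms, loss = 1%
RTT in seconds = 20 / 1000 = 0.02
Loss rate = 1% = 0.01
sqrt(loss) = sqrt(0.01) = 0.1
Throughput (bytes/s) = 1500 / (0.02 * 0.1) = 750000.0000
Throughput (kbps) = 750000.0000 * 8 / 1000 = 6000.000000 -> 6000.00 kbps (2 dp)

6000.00


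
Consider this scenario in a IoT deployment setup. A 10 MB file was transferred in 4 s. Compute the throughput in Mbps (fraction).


Given: file = 10 MB, time = 4 s
File in Mb = 10 * 8 = 80 Mb
Throughput = 80 / 4 Mbps
Throughput = 20 Mbps

20


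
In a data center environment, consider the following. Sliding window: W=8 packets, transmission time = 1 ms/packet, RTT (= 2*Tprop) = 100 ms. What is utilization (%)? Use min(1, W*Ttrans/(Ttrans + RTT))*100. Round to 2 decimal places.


Given: W = 8, Ttrans = 1 ms, RTT = 100 ms (= 2 * Tprop, Tprop = 50 ms)
Cycle time = Ttrans + RTT = 1 + 100 = 101 ms (first packet sent until its ACK returns)
W * Ttrans = 8 * 1 = 8 ms of sending per cycle
W * Ttrans / (Ttrans + RTT) = 8 / 101 = 0.079208
U = min(1, 0.079208) = 0.079208
U% = 7.92%

7.92


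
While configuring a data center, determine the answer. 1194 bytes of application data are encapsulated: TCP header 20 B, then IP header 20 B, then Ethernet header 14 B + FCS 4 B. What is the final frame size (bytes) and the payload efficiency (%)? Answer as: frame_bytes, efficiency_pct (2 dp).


TCP segment = 1194 + 20 = 1214 B
IP packet = 1214 + 20 = 1234 B
Ethernet frame = 1234 + 14 + 4 = 1252 B
Efficiency = app / frame = 1194 / 1252 = 0.953674 = 95.3674% -> 95.37% (2 dp)

1252, 95.37


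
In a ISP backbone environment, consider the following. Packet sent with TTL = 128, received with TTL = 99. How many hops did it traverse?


Given: initial TTL = 128, received TTL = 99
Hops = initial TTL - received TTL
Hops = 128 - 99 = 29

29


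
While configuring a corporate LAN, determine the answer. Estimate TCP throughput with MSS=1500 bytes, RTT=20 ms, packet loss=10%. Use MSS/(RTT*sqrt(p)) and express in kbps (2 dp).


Given: MSS = 1500 bytes, RTT = 20 ms, loss = 10%
RTT in seconds = 20 / 1000 = 0.02
Loss rate = 10% = 0.1
sqrt(loss) = sqrt(0.1) = 0.316227766017
Throughput (bytes/s) = 1500 / (0.02 * 0.316227766017) = 237170.8245
Throughput (kbps) = 237170.8245 * 8 / 1000 = 1897.366596 -> 1897.37 kbps (2 dp)

1897.37


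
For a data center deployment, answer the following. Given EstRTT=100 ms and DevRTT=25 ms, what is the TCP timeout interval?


Given: EstRTT = 100 ms, DevRTT = 25 ms
Timeout = EstRTT + 4 * DevRTT
4 * DevRTT = 4 * 25 = 100
Timeout = 100 + 100 = 200 ms

200


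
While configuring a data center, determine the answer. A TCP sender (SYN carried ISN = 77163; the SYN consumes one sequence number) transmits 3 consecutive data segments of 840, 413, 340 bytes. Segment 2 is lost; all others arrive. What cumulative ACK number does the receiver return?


SYN uses sequence number 77163; first data byte = ISN + 1 = 77164.
Segment 1: SEQ = 77164, len = 840 B, covers [77164, 78003]
Segment 2: SEQ = 78004, len = 413 B, covers [78004, 78416] [LOST]
Segment 3: SEQ = 78417, len = 340 B, covers [78417, 78756]
In-order data received: bytes [77164, 78003] (segments 1..1).
Segment 2 missing -> gap begins at byte 78004; later segments buffered out of order.
Cumulative ACK = next expected in-order byte = 77164 + 840 = 78004

78004


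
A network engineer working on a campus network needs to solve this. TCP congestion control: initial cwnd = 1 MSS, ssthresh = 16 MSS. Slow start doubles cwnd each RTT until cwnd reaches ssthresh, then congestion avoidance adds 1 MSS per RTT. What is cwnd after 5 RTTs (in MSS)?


RTT 0: cwnd = 1 MSS (initial)
RTT 1: cwnd = 2 MSS (slow start, doubled)
RTT 2: cwnd = 4 MSS (slow start, doubled)
RTT 3: cwnd = 8 MSS (slow start, doubled)
RTT 4: cwnd = 16 MSS (slow start, doubled)
RTT 5: cwnd = 17 MSS (congestion avoidance, +1)

17


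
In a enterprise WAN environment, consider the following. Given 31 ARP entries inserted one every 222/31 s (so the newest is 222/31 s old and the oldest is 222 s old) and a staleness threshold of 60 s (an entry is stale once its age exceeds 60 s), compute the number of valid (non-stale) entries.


Ages are k * 222/31 s for k = 1..31 (spacing = 7.1613 s).
Entry k is valid iff k * 222/31 <= 60 iff k <= 31 * 60 / 222 = 8.3784
n_valid = floor(8.3784) = 8
(n_stale = 31 - 8 = 23)

8


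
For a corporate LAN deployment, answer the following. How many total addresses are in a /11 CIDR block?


Given: CIDR prefix /11
Host bits = 32 - 11 = 21
Total addresses = 2^21 = 2097152

2097152


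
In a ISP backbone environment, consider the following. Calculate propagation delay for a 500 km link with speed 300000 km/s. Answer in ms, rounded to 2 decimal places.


Given: distance = 500 km, speed = 300000 km/s
Delay = distance / speed = 500 / 300000 seconds
Delay in ms = 500 * 1000 / 300000
Delay = 1.6667 ms
Rounded to 2 dp = 1.67 ms

1.67


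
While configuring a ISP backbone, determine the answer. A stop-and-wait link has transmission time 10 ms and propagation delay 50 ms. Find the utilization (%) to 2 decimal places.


Given: Ttrans = 10 ms, Tprop = 50 ms
RTT = 2 * Tprop = 2 * 50 = 100 ms
U = Ttrans / (Ttrans + RTT)
U = 10 / (10 + 100)
U = 10 / 110 = 0.090909
U% = 9.09%

9.09


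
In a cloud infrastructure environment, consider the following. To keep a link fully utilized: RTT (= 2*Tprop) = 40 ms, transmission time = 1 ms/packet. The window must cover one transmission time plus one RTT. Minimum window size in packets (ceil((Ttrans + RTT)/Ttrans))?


Given: Ttrans = 1 ms, RTT = 40 ms (= 2 * Tprop, Tprop = 20 ms)
Time until first ACK returns = Ttrans + RTT = 1 + 40 = 41 ms
Need W * Ttrans >= Ttrans + RTT  ->  W >= (Ttrans + RTT) / Ttrans
(Ttrans + RTT) / Ttrans = 41 / 1 = 41
W_min = ceil(41) = 41

41


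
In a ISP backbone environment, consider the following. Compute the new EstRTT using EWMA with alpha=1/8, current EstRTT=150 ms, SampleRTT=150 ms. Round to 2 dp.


Given: EstRTT = 150 ms, SampleRTT = 150 ms, alpha = 1/8
New EstRTT = (1 - alpha) * EstRTT + alpha * SampleRTT
(7/8) * 150 = 131.25
(1/8) * 150 = 18.75
New EstRTT = 131.25 + 18.75 = 150 ms -> 150.00 ms (2 dp)

150.00


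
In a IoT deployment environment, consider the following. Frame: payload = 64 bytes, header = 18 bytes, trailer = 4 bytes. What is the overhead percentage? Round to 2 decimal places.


Given: payload = 64 B, header = 18 B, trailer = 4 B
Overhead bytes = header + trailer = 18 + 4 = 22
Total frame = payload + overhead = 64 + 22 = 86
Overhead % = 22 / 86 * 100 = 25.5814% -> 25.58% (2 dp)

25.58


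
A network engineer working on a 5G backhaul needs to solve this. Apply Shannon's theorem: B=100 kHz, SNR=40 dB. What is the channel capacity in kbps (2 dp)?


Given: B = 100 kHz, SNR = 40 dB
SNR linear = 10^(40/10) = 10000
1 + SNR = 10001
log2(10001) = 13.2878566418
C = 100 * 1000 * 13.2878566418 = 1328785.6642 bps
C = 1328.785664 kbps -> 1328.79 kbps (2 dp)

1328.79


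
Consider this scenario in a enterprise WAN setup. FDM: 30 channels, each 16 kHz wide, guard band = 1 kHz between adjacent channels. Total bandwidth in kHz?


Given: 30 channels, 16 kHz each, guard = 1 kHz
Channel bandwidth = 30 * 16 = 480 kHz
Guard bands = 29 gaps * 1 kHz = 29 kHz
Total = 480 + 29 = 509 kHz

509


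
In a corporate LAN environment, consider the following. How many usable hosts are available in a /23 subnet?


Given: subnet mask /23
Host bits = 32 - 23 = 9
Total addresses = 2^9 = 512
Usable hosts = 512 - 2 (network + broadcast) = 510

510


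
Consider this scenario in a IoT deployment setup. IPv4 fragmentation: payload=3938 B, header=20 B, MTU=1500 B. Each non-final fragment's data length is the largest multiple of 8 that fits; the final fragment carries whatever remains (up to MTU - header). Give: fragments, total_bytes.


Max data per non-final fragment = floor((MTU - header)/8)*8 = floor((1500 - 20)/8)*8 = floor(1480/8)*8 = 1480 B
Final fragment needs no 8-byte alignment: it can carry up to MTU - header = 1480 B
Non-final fragments needed = ceil((payload - 1480) / 1480) = ceil(2458/1480) = ceil(1.6608) = 2
Number of fragments = 2 + 1 = 3
Fragment sizes (data): 2 * 1480 B + 978 B (last, 978 <= 1480 OK)
Total bytes sent = payload + n_frags * header = 3938 + 3*20 = 3938 + 60 = 3998 B

3, 3998


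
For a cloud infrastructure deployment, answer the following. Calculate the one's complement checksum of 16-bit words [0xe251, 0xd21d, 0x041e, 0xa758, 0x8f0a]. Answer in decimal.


Given words: [0xe251, 0xd21d, 0x041e, 0xa758, 0x8f0a]
Step 1: Sum all words
Raw sum = 57937 + 53789 + 1054 + 42840 + 36618 = 192238
Step 2: Fold carry: (61166 + 2) = 61168
One's complement = ~61168 & 0xFFFF = 4367

4367


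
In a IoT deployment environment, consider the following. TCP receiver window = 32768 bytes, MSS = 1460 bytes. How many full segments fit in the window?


Given: RWND = 32768 bytes, MSS = 1460 bytes
Full segments = floor(RWND / MSS)
Full segments = floor(32768 / 1460)
Full segments = floor(22.4438) = 22

22


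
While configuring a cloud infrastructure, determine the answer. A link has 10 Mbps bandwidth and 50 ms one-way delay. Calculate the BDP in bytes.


Given: bandwidth = 10 Mbps, delay = 50 ms
BDP in bits = 10 * 10^6 * 50 / 1000
BDP in bits = 500000
BDP in bytes = 500000 / 8 = 62500

62500


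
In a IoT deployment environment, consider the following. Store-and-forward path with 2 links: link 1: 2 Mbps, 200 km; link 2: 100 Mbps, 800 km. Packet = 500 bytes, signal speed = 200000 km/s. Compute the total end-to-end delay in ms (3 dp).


Packet = 500 bytes = 4000 bits. Store-and-forward: sum (t_trans + t_prop) per link.
Link 1: t_trans = 4000/(2*10^6) s = 2.0000 ms; t_prop = 200/200000 s = 1.0000 ms; subtotal = 3.0000 ms
Link 2: t_trans = 4000/(100*10^6) s = 0.0400 ms; t_prop = 800/200000 s = 4.0000 ms; subtotal = 4.0400 ms
End-to-end = 3.0000 + 4.0400 = 7.0400 ms -> 7.040 ms (3 dp)

7.040


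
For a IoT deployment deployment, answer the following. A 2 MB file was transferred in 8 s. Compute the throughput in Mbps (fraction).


Given: file = 2 MB, time = 8 s
File in Mb = 2 * 8 = 16 Mb
Throughput = 16 / 8 Mbps
Throughput = 2 Mbps

2


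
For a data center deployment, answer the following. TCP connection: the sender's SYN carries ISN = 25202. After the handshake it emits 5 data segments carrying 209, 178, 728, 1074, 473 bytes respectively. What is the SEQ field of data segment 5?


The SYN occupies sequence number ISN = 25202, so the first data byte is ISN + 1 = 25203.
SEQ of data segment i = (ISN + 1) + sum of payload sizes of segments 1..i-1.
Segment 1: SEQ = 25203, payload = 209 bytes
Segment 2: SEQ = 25412, payload = 178 bytes
Segment 3: SEQ = 25590, payload = 728 bytes
Segment 4: SEQ = 26318, payload = 1074 bytes
Segment 5: SEQ = 27392, payload = 473 bytes
SEQ of segment 5 = 25203 + 209 + 178 + 728 + 1074 = 27392

27392


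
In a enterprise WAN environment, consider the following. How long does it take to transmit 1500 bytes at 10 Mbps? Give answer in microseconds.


Given: packet = 1500 bytes, bandwidth = 10 Mbps
Packet in bits = 1500 * 8 = 12000 bits
Bandwidth = 10 * 10^6 = 10000000 bps
Time = 12000 / 10000000 seconds
Time in us = 12000 * 10^6 / 10000000 = 1200

1200


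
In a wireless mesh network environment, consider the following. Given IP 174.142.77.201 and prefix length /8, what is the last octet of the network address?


Given: IP = 174.142.77.201, prefix = /8
Subnet mask = 255.0.0.0
Last octet of IP: 201
Last octet of mask: 0
Network last octet = 201 AND 0 = 0

0


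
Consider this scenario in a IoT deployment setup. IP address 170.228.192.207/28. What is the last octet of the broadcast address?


Given: IP = 170.228.192.207, prefix = /28
Host bits = 32 - 28 = 4
Network last octet = 207 AND mask = 192
Host part size = 2^4 - 1 = 15
Broadcast last octet = 192 OR 15 = 207

207


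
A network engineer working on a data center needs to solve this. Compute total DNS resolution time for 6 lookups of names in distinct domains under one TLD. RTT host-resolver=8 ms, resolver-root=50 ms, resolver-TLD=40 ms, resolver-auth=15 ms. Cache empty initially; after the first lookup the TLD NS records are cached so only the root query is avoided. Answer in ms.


Lookup 1 (cold cache): local + root + TLD + auth = 8 + 50 + 40 + 15 = 113 ms
Lookups 2..6 (TLD NS cached -> skip root; new domain -> still ask TLD and auth): local + TLD + auth = 8 + 40 + 15 = 63 ms each
Remaining 5 lookups: 5 * 63 = 315 ms
Total = 113 + 315 = 428 ms

428


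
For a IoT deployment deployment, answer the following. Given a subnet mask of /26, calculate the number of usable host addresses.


Given: subnet mask /26
Host bits = 32 - 26 = 6
Total addresses = 2^6 = 64
Usable hosts = 64 - 2 (network + broadcast) = 62

62


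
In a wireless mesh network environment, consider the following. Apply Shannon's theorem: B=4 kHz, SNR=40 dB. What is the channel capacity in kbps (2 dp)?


Given: B = 4 kHz, SNR = 40 dB
SNR linear = 10^(40/10) = 10000
1 + SNR = 10001
log2(10001) = 13.2878566418
C = 4 * 1000 * 13.2878566418 = 53151.4266 bps
C = 53.151427 kbps -> 53.15 kbps (2 dp)

53.15


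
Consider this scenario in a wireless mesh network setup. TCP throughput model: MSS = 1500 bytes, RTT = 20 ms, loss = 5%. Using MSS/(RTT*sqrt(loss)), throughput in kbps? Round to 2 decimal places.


Given: MSS = 1500 bytes, RTT = 20 ms, loss = 5%
RTT in seconds = 20 / 1000 = 0.02
Loss rate = 5% = 0.05
sqrt(loss) = sqrt(0.05) = 0.223606797750
Throughput (bytes/s) = 1500 / (0.02 * 0.223606797750) = 335410.1966
Throughput (kbps) = 335410.1966 * 8 / 1000 = 2683.281573 -> 2683.28 kbps (2 dp)

2683.28


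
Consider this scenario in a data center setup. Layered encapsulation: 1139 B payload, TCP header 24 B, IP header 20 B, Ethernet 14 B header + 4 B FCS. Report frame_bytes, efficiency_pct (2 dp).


TCP segment = 1139 + 24 = 1163 B
IP packet = 1163 + 20 = 1183 B
Ethernet frame = 1183 + 14 + 4 = 1201 B
Efficiency = app / frame = 1139 / 1201 = 0.948376 = 94.8376% -> 94.84% (2 dp)

1201, 94.84


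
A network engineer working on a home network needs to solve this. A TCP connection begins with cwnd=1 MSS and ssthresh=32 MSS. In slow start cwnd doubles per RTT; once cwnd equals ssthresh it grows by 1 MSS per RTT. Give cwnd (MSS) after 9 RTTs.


RTT 0: cwnd = 1 MSS (initial)
RTT 1: cwnd = 2 MSS (slow start, doubled)
RTT 2: cwnd = 4 MSS (slow start, doubled)
RTT 3: cwnd = 8 MSS (slow start, doubled)
RTT 4: cwnd = 16 MSS (slow start, doubled)
RTT 5: cwnd = 32 MSS (slow start, doubled)
RTT 6: cwnd = 33 MSS (congestion avoidance, +1)
RTT 7: cwnd = 34 MSS (congestion avoidance, +1)
RTT 8: cwnd = 35 MSS (congestion avoidance, +1)
RTT 9: cwnd = 36 MSS (congestion avoidance, +1)

36


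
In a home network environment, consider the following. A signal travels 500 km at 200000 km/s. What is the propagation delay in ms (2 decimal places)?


Given: distance = 500 km, speed = 200000 km/s
Delay = distance / speed = 500 / 200000 seconds
Delay in ms = 500 * 1000 / 200000
Delay = 2.5000 ms
Rounded to 2 dp = 2.50 ms

2.50


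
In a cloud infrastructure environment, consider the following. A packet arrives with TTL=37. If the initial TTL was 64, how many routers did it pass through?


Given: initial TTL = 64, received TTL = 37
Hops = initial TTL - received TTL
Hops = 64 - 37 = 27

27


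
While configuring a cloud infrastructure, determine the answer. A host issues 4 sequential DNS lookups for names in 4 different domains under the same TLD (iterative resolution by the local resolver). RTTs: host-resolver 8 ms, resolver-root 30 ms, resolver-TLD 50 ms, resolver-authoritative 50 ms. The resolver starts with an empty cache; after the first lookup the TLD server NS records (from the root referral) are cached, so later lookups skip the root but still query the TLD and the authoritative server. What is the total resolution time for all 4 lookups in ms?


Lookup 1 (cold cache): local + root + TLD + auth = 8 + 30 + 50 + 50 = 138 ms
Lookups 2..4 (TLD NS cached -> skip root; new domain -> still ask TLD and auth): local + TLD + auth = 8 + 50 + 50 = 108 ms each
Remaining 3 lookups: 3 * 108 = 324 ms
Total = 138 + 324 = 462 ms

462


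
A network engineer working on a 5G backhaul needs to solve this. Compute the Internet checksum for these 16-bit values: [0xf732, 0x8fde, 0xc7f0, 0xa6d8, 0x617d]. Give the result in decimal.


Given words: [0xf732, 0x8fde, 0xc7f0, 0xa6d8, 0x617d]
Step 1: Sum all words
Raw sum = 63282 + 36830 + 51184 + 42712 + 24957 = 218965
Step 2: Fold carry: (22357 + 3) = 22360
One's complement = ~22360 & 0xFFFF = 43175

43175
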